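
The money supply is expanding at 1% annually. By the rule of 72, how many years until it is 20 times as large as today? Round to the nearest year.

around 311 years

Doubling time ≈ 72/1 = 72.00 years.
Reaching 20× takes log₂(20) ≈ 4.32 doublings.
4.32 × 72.00 ≈ 311 years.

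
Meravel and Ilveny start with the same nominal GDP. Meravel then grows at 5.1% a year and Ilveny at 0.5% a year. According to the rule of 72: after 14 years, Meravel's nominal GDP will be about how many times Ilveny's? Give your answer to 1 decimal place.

1.9 times

Only the 4.6-point difference matters.
72/4.6 ≈ 15.65 years per doubling of the ratio; 14 years gives 0.89 doublings, so ≈ 1.9×.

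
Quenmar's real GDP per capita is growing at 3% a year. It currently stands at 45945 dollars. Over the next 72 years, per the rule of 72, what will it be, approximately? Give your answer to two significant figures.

It doubles every 72/3 ≈ 24.00 years, so 72 years is 3.00 doublings.
2^3.00 ≈ 8.00; 45945 × 8.00 ≈ 370000 dollars.

≈ 370000 dollars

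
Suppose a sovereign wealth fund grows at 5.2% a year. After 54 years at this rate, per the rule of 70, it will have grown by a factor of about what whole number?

≈ 16 times

Doubling time ≈ 70/5.2 = 13.46 years.
54/13.46 ≈ 4 doublings, so about 2^4 = 16×.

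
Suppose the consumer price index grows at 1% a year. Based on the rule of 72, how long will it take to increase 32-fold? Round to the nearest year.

approximately 360 years

One doubling takes 72/1 = 72.00 years.
32 = 2^5, so 5 doublings → 360 years.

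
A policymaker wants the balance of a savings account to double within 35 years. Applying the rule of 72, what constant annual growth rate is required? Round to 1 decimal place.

2.1%

72 / 35 ≈ 2.06, so about 2.1% a year.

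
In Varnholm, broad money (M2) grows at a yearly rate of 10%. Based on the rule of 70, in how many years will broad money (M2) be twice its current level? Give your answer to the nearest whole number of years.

≈ 7 years

At 10%, doubling takes about 70/10 = 7.00 years.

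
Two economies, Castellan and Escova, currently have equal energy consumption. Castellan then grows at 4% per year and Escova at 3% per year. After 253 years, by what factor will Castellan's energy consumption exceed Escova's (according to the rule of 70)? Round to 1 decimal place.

Castellan pulls ahead at 1 pp per year, so the ratio doubles every 70/1 ≈ 70.00 years.
In 253 years that's 3.61 doublings: 2^3.61 ≈ 12.2.

approximately 12.2 times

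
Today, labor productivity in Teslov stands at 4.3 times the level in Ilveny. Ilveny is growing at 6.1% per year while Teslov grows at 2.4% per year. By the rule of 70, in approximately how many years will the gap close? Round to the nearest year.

What matters is the difference: 3.7 pp.
Rule of 70 on the gap: the ratio halves every 70/3.7 ≈ 18.92 years.
A 4.3 times gap takes log₂(4.3) ≈ 2.10 halvings to close: 2.10 × 18.92 ≈ 40 years.

approximately 40 years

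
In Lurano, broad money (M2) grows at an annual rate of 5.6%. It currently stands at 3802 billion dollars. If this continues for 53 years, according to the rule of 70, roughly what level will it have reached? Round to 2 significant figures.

It doubles every 70/5.6 ≈ 12.50 years, so 53 years is 4.24 doublings.
2^4.24 ≈ 18.90; 3802 × 18.90 ≈ 72000 billion dollars.

≈ 72000 billion dollars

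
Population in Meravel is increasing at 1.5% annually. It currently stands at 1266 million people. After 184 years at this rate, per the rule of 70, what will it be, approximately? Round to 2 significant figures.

It doubles every 70/1.5 ≈ 46.67 years, so 184 years is 3.94 doublings.
2^3.94 ≈ 15.35; 1266 × 15.35 ≈ 19000 million people.

approximately 19000 million people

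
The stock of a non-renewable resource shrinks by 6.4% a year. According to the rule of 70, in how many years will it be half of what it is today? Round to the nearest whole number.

The rule works in reverse for decay: 70/6.4 ≈ 10.94 years to halve.

around 11 years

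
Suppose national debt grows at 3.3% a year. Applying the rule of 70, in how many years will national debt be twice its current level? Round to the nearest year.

roughly 21 years

Doubling time ≈ 70 / 3.3 = 21.21 years.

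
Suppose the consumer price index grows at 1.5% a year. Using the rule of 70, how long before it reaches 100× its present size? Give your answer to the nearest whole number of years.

approximately 310 years

At 1.5% it doubles every 70/1.5 ≈ 46.67 years.
Reaching 100× takes log₂(100) ≈ 6.64 doublings.
6.64 × 46.67 ≈ 310 years.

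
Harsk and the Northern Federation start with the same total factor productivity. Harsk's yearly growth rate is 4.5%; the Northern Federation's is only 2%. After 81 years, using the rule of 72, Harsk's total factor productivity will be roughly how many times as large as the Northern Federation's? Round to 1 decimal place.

Only the 2.5-point difference matters.
72/2.5 ≈ 28.80 years per doubling of the ratio; 81 years gives 2.81 doublings, so ≈ 7.0×.

≈ 7.0 times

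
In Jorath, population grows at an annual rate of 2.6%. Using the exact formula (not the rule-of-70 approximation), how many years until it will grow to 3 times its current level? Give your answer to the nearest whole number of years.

t = ln(3) / ln(1 + 0.026) = 1.0986 / 0.025668 ≈ 42.80.
≈ 43 years.

43 years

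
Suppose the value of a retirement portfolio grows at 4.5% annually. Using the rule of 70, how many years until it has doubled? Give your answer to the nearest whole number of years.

approximately 16 years

Doubling time ≈ 70 / 4.5 = 15.56 years.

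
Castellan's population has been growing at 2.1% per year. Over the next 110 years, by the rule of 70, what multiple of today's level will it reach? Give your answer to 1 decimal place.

Doubling time ≈ 70/2.1 = 33.33 years.
110 years / 33.33 ≈ 3.30 doublings → factor 2^3.30 ≈ 9.8.

9.8 times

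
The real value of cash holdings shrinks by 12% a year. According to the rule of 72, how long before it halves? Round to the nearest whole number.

Halving time ≈ 72 / 12 = 6.00 → 6 years.

roughly 6 years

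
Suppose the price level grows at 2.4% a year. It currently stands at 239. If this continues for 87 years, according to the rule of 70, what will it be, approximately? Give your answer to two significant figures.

around 1900

Doubling time ≈ 70/2.4 = 29.17 years.
87 years is 87/29.17 ≈ 2.98 doublings, a factor of 2^2.98 ≈ 7.89.
239 × 7.89 ≈ 1900.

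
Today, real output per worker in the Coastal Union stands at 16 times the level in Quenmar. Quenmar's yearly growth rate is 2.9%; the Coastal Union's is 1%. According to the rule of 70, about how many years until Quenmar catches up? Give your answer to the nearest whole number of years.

What matters is the difference: 1.9 pp.
Rule of 70 on the gap: the ratio halves every 70/1.9 ≈ 36.84 years.
A 16 times gap closes after 4 halvings: 4 × 36.84 ≈ 147 years.

approximately 147 years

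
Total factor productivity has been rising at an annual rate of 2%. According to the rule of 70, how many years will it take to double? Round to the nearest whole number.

around 35 years

At 2%, doubling takes about 70/2 = 35.00 years.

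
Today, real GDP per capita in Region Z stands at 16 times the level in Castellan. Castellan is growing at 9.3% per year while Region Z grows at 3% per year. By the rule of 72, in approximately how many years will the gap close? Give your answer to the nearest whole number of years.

The growth-rate gap is 9.3% − 3% = 6.3 percentage points.
So the ratio between them halves every 72/6.3 ≈ 11.43 years.
A 16 times gap closes after 4 halvings: 4 × 11.43 ≈ 46 years.

around 46 years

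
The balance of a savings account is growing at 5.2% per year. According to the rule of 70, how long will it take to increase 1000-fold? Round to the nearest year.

≈ 134 years

One doubling takes 70/5.2 = 13.46 years.
Reaching 1000× takes log₂(1000) ≈ 9.97 doublings.
9.97 × 13.46 ≈ 134 years.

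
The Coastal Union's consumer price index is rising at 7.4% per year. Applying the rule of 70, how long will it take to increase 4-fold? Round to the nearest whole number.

Doubling time ≈ 70/7.4 = 9.46 years.
4× is 2 doublings, so 2 × 9.46 ≈ 19 years.

around 19 years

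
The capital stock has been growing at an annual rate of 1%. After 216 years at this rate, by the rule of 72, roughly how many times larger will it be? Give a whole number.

At 1% one doubling takes ≈ 72.00 years; 216 years is 3 of them, so ×8.

roughly 8 times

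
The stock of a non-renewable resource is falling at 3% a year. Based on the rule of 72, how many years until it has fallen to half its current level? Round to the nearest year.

approximately 24 years

Halving time ≈ 72 / 3 = 24.00 → 24 years.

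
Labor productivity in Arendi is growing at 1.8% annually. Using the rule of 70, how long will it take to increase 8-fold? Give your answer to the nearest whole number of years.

approximately 117 years

At 1.8% it doubles every 70/1.8 ≈ 38.89 years.
Getting to 8× needs 3 doublings: 3 × 38.89 ≈ 117 years.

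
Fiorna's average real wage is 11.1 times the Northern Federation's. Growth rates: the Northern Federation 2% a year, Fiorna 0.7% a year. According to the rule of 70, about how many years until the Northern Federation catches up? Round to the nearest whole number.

approximately 187 years

the Northern Federation gains on Fiorna at 2% − 0.7% = 1.3 points a year.
At that relative rate the gap halves every 70/1.3 ≈ 53.85 years.
An 11.1 times gap takes log₂(11.1) ≈ 3.47 halvings to close: 3.47 × 53.85 ≈ 187 years.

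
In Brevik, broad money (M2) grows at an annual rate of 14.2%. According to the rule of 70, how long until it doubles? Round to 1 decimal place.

70/14.2 ≈ 4.93, so it doubles roughly every 4.9 years.

approximately 4.9 years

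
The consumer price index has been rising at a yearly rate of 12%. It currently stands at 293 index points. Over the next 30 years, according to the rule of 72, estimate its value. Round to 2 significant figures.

about 9400 index points

It doubles every 72/12 ≈ 6.00 years, so 30 years is 5.00 doublings.
2^5.00 ≈ 32.00; 293 × 32.00 ≈ 9400 index points.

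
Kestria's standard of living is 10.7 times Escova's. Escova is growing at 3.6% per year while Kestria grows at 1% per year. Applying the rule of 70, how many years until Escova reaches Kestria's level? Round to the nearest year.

roughly 92 years

What matters is the difference: 2.6 pp.
Rule of 70 on the gap: the ratio halves every 70/2.6 ≈ 26.92 years.
A 10.7 times gap takes log₂(10.7) ≈ 3.42 halvings to close: 3.42 × 26.92 ≈ 92 years.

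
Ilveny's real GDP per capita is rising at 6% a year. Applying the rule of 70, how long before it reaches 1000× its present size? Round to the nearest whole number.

Doubling time ≈ 70/6 = 11.67 years.
Reaching 1000× takes log₂(1000) ≈ 9.97 doublings.
9.97 × 11.67 ≈ 116 years.

116 years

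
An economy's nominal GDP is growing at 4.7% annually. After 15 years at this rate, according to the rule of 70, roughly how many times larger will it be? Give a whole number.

about 2 times

70/4.7 ≈ 14.89 years per doubling.
15 years fits 1 doubling: 2^1 = 2.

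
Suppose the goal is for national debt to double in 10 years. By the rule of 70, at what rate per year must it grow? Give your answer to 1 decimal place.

70 / 10 ≈ 7.00, so about 7.0% per year.

about 7.0%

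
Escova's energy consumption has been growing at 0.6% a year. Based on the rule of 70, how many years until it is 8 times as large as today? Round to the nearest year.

At 0.6% it doubles every 70/0.6 ≈ 116.67 years.
8 = 2^3, so 3 doublings → 350 years.

roughly 350 years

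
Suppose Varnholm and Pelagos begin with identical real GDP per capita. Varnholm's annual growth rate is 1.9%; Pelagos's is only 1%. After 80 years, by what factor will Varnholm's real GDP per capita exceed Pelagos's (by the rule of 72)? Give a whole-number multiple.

around 2 times

Varnholm pulls ahead at 0.9 pp per year, so the ratio doubles every 72/0.9 ≈ 80.00 years.
In 80 years that's 1.00 doublings: 2^1.00 ≈ 2.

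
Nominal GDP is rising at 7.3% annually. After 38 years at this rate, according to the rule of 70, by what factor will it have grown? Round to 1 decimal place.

approximately 15.6 times

Doubles every ≈ 9.59 years (70/7.3).
38 years is 3.96 doublings; 2^3.96 ≈ 15.6×.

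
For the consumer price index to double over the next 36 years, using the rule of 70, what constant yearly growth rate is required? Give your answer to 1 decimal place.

1.9% per year

70 / 36 ≈ 1.94, so about 1.9% per year.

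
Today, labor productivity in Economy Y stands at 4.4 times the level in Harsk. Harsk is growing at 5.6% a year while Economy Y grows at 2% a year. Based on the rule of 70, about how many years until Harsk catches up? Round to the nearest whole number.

Harsk gains on Economy Y at 5.6% − 2% = 3.6 points a year.
At that relative rate the gap halves every 70/3.6 ≈ 19.44 years.
A 4.4 times gap takes log₂(4.4) ≈ 2.14 halvings to close: 2.14 × 19.44 ≈ 42 years.

approximately 42 years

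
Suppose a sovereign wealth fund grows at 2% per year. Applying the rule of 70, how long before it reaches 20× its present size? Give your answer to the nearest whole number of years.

about 151 years

Doubling time ≈ 70/2 = 35.00 years.
20× is log₂ 20 ≈ 4.32 doublings, so ≈ 4.32 × 35.00 = 151 years.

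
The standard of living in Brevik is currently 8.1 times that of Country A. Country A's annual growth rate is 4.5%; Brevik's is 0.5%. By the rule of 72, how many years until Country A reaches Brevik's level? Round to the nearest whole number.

The growth-rate gap is 4.5% − 0.5% = 4 percentage points.
So the ratio between them halves every 72/4 ≈ 18.00 years.
An 8.1 times gap takes log₂(8.1) ≈ 3.02 halvings to close: 3.02 × 18.00 ≈ 54 years.

around 54 years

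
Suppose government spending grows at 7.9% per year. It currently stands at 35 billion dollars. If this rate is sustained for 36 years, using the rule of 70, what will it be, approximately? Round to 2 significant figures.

Doubling time ≈ 70/7.9 = 8.86 years.
36 years is 36/8.86 ≈ 4.06 doublings, a factor of 2^4.06 ≈ 16.68.
35 × 16.68 ≈ 580 billion dollars.

≈ 580 billion dollars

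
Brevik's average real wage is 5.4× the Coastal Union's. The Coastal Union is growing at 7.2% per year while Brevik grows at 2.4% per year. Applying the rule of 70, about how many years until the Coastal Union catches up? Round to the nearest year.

What matters is the difference: 4.8 pp.
Rule of 70 on the gap: the ratio halves every 70/4.8 ≈ 14.58 years.
A 5.4× gap takes log₂(5.4) ≈ 2.43 halvings to close: 2.43 × 14.58 ≈ 35 years.

roughly 35 years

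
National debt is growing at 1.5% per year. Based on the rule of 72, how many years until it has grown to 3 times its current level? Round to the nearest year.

roughly 76 years

Doubling time ≈ 72/1.5 = 48.00 years.
Reaching 3× takes log₂(3) ≈ 1.58 doublings.
1.58 × 48.00 ≈ 76 years.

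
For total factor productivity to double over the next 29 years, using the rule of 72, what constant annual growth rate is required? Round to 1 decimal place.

around 2.5%

72 / 29 ≈ 2.48, so about 2.5% annually.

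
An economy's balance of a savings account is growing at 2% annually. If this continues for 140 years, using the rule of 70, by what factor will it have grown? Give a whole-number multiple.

70/2 ≈ 35.00 years per doubling.
140 years fits 4 doublings: 2^4 = 16.

≈ 16 times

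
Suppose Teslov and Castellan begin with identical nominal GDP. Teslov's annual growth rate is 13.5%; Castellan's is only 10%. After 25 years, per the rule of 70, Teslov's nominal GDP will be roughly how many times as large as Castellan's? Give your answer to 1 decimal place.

Teslov pulls ahead at 3.5 pp per year, so the ratio doubles every 70/3.5 ≈ 20.00 years.
In 25 years that's 1.25 doublings: 2^1.25 ≈ 2.4.

2.4 times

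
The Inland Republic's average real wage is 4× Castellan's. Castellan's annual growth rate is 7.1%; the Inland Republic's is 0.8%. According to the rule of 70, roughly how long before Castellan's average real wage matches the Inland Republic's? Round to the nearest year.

Castellan gains on the Inland Republic at 7.1% − 0.8% = 6.3 points a year.
At that relative rate the gap halves every 70/6.3 ≈ 11.11 years.
A 4× gap closes after 2 halvings: 2 × 11.11 ≈ 22 years.

around 22 years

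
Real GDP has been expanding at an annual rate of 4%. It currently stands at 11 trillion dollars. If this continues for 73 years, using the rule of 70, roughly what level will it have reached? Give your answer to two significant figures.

about 200 trillion dollars

It doubles every 70/4 ≈ 17.50 years, so 73 years is 4.17 doublings.
2^4.17 ≈ 18.00; 11 × 18.00 ≈ 200 trillion dollars.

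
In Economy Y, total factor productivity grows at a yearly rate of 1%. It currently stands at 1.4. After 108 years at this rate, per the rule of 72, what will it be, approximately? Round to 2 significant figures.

Doubling time ≈ 72/1 = 72.00 years.
108 years is 108/72.00 ≈ 1.50 doublings, a factor of 2^1.50 ≈ 2.83.
1.4 × 2.83 ≈ 4.0.

≈ 4.0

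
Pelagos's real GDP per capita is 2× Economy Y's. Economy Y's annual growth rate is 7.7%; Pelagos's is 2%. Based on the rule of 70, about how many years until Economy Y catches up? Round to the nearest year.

The growth-rate gap is 7.7% − 2% = 5.7 percentage points.
So the ratio between them halves every 70/5.7 ≈ 12.28 years.
A 2× gap closes after 1 halving: 1 × 12.28 ≈ 12 years.

12 years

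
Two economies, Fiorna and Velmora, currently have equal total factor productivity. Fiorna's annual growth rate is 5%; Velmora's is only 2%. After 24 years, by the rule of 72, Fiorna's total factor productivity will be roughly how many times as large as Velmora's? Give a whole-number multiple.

Only the 3-point difference matters.
72/3 ≈ 24.00 years per doubling of the ratio; 24 years gives 1.00 doublings, so ≈ 2×.

≈ 2 times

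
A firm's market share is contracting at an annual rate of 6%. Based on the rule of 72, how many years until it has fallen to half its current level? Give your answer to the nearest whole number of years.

roughly 12 years

The rule works in reverse for decay: 72/6 ≈ 12.00 years to halve.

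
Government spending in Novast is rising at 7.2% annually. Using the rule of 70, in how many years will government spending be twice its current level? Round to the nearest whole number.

roughly 10 years

At 7.2%, doubling takes about 70/7.2 = 9.72 years.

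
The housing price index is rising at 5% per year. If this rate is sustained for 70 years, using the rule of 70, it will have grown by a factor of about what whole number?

roughly 32 times

Doubling time ≈ 70/5 = 14.00 years.
70/14.00 ≈ 5 doublings, so about 2^5 = 32×.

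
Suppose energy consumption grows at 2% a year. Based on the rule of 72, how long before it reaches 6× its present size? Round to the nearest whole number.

around 93 years

Doubling time ≈ 72/2 = 36.00 years.
6× is log₂ 6 ≈ 2.58 doublings, so ≈ 2.58 × 36.00 = 93 years.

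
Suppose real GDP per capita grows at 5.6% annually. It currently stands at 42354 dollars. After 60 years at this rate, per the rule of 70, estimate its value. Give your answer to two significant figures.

roughly 1200000 dollars

Doubling time ≈ 70/5.6 = 12.50 years.
60 years is 60/12.50 ≈ 4.80 doublings, a factor of 2^4.80 ≈ 27.86.
42354 × 27.86 ≈ 1200000 dollars.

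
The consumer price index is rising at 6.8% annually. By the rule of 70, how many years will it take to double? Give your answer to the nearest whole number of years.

Doubling time ≈ 70 / 6.8 = 10.29 years.

about 10 years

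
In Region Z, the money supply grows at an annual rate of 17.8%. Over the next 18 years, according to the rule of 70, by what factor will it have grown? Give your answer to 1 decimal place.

Doubling time ≈ 70/17.8 = 3.93 years.
18 years / 3.93 ≈ 4.58 doublings → factor 2^4.58 ≈ 23.9.

roughly 23.9 times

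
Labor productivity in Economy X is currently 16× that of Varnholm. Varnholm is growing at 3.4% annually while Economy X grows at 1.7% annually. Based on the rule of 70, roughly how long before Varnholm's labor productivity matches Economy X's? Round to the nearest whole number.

What matters is the difference: 1.7 pp.
Rule of 70 on the gap: the ratio halves every 70/1.7 ≈ 41.18 years.
A 16× gap closes after 4 halvings: 4 × 41.18 ≈ 165 years.

approximately 165 years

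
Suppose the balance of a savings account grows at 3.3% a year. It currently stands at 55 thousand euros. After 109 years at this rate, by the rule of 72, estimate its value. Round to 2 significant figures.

approximately 1800 thousand euros

Doubling time ≈ 72/3.3 = 21.82 years.
109 years is 109/21.82 ≈ 5.00 doublings, a factor of 2^5.00 ≈ 32.00.
55 × 32.00 ≈ 1800 thousand euros.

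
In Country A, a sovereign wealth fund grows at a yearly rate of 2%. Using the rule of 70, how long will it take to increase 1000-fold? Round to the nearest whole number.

roughly 349 years

At 2% it doubles every 70/2 ≈ 35.00 years.
Reaching 1000× takes log₂(1000) ≈ 9.97 doublings.
9.97 × 35.00 ≈ 349 years.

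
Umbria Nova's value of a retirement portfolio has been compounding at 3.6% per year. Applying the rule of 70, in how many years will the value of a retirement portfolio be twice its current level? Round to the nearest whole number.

19 years

At 3.6%, doubling takes about 70/3.6 = 19.44 years.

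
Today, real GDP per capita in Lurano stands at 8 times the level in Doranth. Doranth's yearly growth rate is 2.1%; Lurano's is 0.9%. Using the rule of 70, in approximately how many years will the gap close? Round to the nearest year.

about 175 years

Doranth gains on Lurano at 2.1% − 0.9% = 1.2 points a year.
At that relative rate the gap halves every 70/1.2 ≈ 58.33 years.
An 8 times gap closes after 3 halvings: 3 × 58.33 ≈ 175 years.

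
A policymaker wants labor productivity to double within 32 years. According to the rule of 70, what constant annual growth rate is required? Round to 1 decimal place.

70 / 32 ≈ 2.19, so about 2.2% annually.

2.2% annually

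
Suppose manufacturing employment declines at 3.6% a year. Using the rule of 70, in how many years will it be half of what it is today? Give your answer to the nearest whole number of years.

roughly 19 years

Halving time ≈ 70 / 3.6 = 19.44 → 19 years.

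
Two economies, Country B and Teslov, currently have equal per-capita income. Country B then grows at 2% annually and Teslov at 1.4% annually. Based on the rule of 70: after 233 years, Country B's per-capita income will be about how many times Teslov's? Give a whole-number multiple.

4 times

Rate gap = 2% − 1.4% = 0.6 points.
The ratio doubles every 70/0.6 ≈ 116.67 years.
233/116.67 ≈ 2.00 doublings → ratio ≈ 2^2.00 ≈ 4.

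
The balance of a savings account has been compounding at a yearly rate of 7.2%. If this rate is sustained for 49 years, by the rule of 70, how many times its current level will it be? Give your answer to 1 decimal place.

about 32.9 times

Doubling time ≈ 70/7.2 = 9.72 years.
49 years / 9.72 ≈ 5.04 doublings → factor 2^5.04 ≈ 32.9.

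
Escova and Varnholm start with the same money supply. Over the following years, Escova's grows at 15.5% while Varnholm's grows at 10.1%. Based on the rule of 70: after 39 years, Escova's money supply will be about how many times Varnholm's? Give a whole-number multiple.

Rate gap = 15.5% − 10.1% = 5.4 points.
The ratio doubles every 70/5.4 ≈ 12.96 years.
39/12.96 ≈ 3.01 doublings → ratio ≈ 2^3.01 ≈ 8.

about 8 times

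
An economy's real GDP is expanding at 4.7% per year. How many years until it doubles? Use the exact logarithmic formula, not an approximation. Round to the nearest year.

15 years

t = ln(2) / ln(1 + 0.047) = 0.6931 / 0.045929 ≈ 15.09.
≈ 15 years.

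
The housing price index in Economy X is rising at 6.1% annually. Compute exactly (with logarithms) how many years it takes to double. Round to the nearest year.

12 years

t = ln(2) / ln(1 + 0.061) = 0.6931 / 0.059212 ≈ 11.71.
≈ 12 years.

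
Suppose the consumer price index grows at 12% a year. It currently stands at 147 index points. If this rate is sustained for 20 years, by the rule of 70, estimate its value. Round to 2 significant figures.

It doubles every 70/12 ≈ 5.83 years, so 20 years is 3.43 doublings.
2^3.43 ≈ 10.78; 147 × 10.78 ≈ 1600 index points.

1600 index points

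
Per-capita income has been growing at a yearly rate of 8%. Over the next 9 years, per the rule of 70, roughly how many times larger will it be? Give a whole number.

At 8% one doubling takes ≈ 8.75 years; 9 years is 1 of them, so ×2.

2 times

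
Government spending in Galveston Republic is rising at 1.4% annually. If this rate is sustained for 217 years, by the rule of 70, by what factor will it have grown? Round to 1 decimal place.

approximately 20.3 times

Doubles every ≈ 50.00 years (70/1.4).
217 years is 4.34 doublings; 2^4.34 ≈ 20.3×.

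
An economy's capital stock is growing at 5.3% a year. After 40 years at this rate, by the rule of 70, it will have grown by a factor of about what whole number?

about 8 times

70/5.3 ≈ 13.21 years per doubling.
40 years fits 3 doublings: 2^3 = 8.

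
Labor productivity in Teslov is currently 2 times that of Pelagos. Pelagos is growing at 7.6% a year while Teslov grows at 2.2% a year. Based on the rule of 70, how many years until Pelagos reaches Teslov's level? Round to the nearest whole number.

≈ 13 years

Pelagos gains on Teslov at 7.6% − 2.2% = 5.4 points a year.
At that relative rate the gap halves every 70/5.4 ≈ 12.96 years.
A 2 times gap closes after 1 halving: 1 × 12.96 ≈ 13 years.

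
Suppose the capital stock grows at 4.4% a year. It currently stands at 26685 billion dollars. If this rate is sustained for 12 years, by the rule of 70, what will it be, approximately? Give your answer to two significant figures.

Doubling time ≈ 70/4.4 = 15.91 years.
12 years is 12/15.91 ≈ 0.75 doublings, a factor of 2^0.75 ≈ 1.68.
26685 × 1.68 ≈ 45000 billion dollars.

about 45000 billion dollars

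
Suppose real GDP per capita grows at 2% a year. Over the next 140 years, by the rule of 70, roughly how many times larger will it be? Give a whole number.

approximately 16 times

At 2% one doubling takes ≈ 35.00 years; 140 years is 4 of them, so ×16.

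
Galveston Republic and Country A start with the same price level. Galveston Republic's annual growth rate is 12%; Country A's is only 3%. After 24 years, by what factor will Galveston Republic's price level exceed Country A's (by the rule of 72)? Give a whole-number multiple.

about 8 times

Only the 9-point difference matters.
72/9 ≈ 8.00 years per doubling of the ratio; 24 years gives 3.00 doublings, so ≈ 8×.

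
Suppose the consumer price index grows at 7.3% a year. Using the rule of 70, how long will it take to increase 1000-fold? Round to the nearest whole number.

One doubling takes 70/7.3 = 9.59 years.
1000× is log₂ 1000 ≈ 9.97 doublings, so ≈ 9.97 × 9.59 = 96 years.

roughly 96 years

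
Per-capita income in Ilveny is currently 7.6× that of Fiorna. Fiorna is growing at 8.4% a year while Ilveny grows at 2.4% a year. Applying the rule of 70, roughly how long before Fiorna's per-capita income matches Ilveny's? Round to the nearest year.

Fiorna gains on Ilveny at 8.4% − 2.4% = 6 points a year.
At that relative rate the gap halves every 70/6 ≈ 11.67 years.
A 7.6× gap takes log₂(7.6) ≈ 2.93 halvings to close: 2.93 × 11.67 ≈ 34 years.

approximately 34 years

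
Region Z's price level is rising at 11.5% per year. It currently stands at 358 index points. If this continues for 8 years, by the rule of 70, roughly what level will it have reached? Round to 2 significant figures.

≈ 890 index points

Doubling time ≈ 70/11.5 = 6.09 years.
8 years is 8/6.09 ≈ 1.31 doublings, a factor of 2^1.31 ≈ 2.48.
358 × 2.48 ≈ 890 index points.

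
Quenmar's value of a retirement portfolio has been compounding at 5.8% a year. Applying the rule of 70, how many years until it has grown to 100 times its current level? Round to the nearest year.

80 years

Doubling time ≈ 70/5.8 = 12.07 years.
Reaching 100× takes log₂(100) ≈ 6.64 doublings.
6.64 × 12.07 ≈ 80 years.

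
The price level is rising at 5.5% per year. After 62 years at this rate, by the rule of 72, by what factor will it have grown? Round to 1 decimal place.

around 26.7 times

Doubling time ≈ 72/5.5 = 13.09 years.
62 years / 13.09 ≈ 4.74 doublings → factor 2^4.74 ≈ 26.7.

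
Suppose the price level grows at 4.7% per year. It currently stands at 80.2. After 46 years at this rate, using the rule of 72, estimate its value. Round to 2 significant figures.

Doubling time ≈ 72/4.7 = 15.32 years.
46 years is 46/15.32 ≈ 3.00 doublings, a factor of 2^3.00 ≈ 8.00.
80.2 × 8.00 ≈ 640.

roughly 640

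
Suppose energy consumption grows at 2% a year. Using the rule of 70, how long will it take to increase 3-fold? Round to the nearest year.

One doubling takes 70/2 = 35.00 years.
3× is log₂ 3 ≈ 1.58 doublings, so ≈ 1.58 × 35.00 = 55 years.

55 years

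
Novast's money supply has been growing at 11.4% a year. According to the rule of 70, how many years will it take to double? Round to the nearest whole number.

≈ 6 years

Doubling time ≈ 70 / 11.4 = 6.14 years.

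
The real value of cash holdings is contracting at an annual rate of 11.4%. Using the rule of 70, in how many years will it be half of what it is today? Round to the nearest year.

about 6 years

Falling at 11.4%, it halves about every 70/11.4 = 6.14 years.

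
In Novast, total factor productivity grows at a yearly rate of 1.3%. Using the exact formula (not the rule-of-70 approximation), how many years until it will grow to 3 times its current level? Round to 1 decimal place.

85.1 years

t = ln(3) / ln(1 + 0.013) = 1.0986 / 0.012916 ≈ 85.06.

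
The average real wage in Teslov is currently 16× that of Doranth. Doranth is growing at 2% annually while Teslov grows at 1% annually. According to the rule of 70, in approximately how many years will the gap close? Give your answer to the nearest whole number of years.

roughly 280 years

What matters is the difference: 1 pp.
Rule of 70 on the gap: the ratio halves every 70/1 ≈ 70.00 years.
A 16× gap closes after 4 halvings: 4 × 70.00 ≈ 280 years.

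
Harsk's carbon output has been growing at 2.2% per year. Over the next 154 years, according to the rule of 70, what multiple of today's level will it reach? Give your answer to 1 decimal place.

around 28.6 times

Doubles every ≈ 31.82 years (70/2.2).
154 years is 4.84 doublings; 2^4.84 ≈ 28.6×.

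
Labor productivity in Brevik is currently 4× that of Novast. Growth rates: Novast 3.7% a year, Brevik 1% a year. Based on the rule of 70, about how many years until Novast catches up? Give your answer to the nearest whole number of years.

What matters is the difference: 2.7 pp.
Rule of 70 on the gap: the ratio halves every 70/2.7 ≈ 25.93 years.
A 4× gap closes after 2 halvings: 2 × 25.93 ≈ 52 years.

about 52 years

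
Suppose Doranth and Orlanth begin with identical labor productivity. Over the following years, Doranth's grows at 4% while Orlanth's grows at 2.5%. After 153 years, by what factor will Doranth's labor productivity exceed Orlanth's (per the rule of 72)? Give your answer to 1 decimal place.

Only the 1.5-point difference matters.
72/1.5 ≈ 48.00 years per doubling of the ratio; 153 years gives 3.19 doublings, so ≈ 9.1×.

9.1 times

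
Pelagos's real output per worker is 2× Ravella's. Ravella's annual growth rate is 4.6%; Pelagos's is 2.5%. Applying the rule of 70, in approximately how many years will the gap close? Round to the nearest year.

about 33 years

Ravella gains on Pelagos at 4.6% − 2.5% = 2.1 points a year.
At that relative rate the gap halves every 70/2.1 ≈ 33.33 years.
A 2× gap closes after 1 halving: 1 × 33.33 ≈ 33 years.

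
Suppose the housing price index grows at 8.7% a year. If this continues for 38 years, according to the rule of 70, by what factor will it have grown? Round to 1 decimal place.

about 26.4 times

Doubling time ≈ 70/8.7 = 8.05 years.
38 years / 8.05 ≈ 4.72 doublings → factor 2^4.72 ≈ 26.4.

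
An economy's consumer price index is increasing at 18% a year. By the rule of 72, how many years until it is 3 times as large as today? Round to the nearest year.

6 years

One doubling takes 72/18 = 4.00 years.
3× is log₂ 3 ≈ 1.58 doublings, so ≈ 1.58 × 4.00 = 6 years.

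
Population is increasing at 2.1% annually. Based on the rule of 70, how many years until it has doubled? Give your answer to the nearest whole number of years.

≈ 33 years

Doubling time ≈ 70 / 2.1 = 33.33 years.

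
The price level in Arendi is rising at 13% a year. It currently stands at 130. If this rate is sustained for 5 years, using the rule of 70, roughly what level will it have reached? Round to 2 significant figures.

It doubles every 70/13 ≈ 5.38 years, so 5 years is 0.93 doublings.
2^0.93 ≈ 1.91; 130 × 1.91 ≈ 250.

around 250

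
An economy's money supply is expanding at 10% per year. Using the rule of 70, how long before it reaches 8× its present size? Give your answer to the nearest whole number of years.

One doubling takes 70/10 = 7.00 years.
8 = 2^3, so 3 doublings → 21 years.

21 years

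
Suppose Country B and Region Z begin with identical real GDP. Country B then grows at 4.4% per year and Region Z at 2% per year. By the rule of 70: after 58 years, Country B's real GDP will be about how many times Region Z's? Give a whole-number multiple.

Country B pulls ahead at 2.4 pp per year, so the ratio doubles every 70/2.4 ≈ 29.17 years.
In 58 years that's 1.99 doublings: 2^1.99 ≈ 4.

around 4 times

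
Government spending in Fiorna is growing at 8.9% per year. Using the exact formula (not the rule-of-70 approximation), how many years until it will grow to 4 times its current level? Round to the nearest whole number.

16 years

t = ln(4) / ln(1 + 0.089) = 1.3863 / 0.085260 ≈ 16.26.
≈ 16 years.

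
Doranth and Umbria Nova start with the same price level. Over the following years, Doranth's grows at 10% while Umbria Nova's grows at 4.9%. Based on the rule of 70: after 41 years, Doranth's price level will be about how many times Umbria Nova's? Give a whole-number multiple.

8 times

Doranth pulls ahead at 5.1 pp per year, so the ratio doubles every 70/5.1 ≈ 13.73 years.
In 41 years that's 2.99 doublings: 2^2.99 ≈ 8.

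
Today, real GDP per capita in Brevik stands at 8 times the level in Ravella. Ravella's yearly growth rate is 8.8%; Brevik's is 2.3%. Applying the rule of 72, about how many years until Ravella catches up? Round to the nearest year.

Ravella gains on Brevik at 8.8% − 2.3% = 6.5 points a year.
At that relative rate the gap halves every 72/6.5 ≈ 11.08 years.
An 8 times gap closes after 3 halvings: 3 × 11.08 ≈ 33 years.

about 33 years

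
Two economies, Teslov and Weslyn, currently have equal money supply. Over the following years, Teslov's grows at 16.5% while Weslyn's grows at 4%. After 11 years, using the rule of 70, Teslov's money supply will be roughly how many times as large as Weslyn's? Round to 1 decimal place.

Only the 12.5-point difference matters.
70/12.5 ≈ 5.60 years per doubling of the ratio; 11 years gives 1.96 doublings, so ≈ 3.9×.

≈ 3.9 times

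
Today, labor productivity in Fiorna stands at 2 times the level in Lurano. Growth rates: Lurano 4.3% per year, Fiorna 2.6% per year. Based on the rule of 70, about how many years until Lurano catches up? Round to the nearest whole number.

≈ 41 years

Lurano gains on Fiorna at 4.3% − 2.6% = 1.7 points a year.
At that relative rate the gap halves every 70/1.7 ≈ 41.18 years.
A 2 times gap closes after 1 halving: 1 × 41.18 ≈ 41 years.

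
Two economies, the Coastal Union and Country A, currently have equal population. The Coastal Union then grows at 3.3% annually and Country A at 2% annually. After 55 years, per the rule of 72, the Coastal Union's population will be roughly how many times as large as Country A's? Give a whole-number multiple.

roughly 2 times

Rate gap = 3.3% − 2% = 1.3 points.
The ratio doubles every 72/1.3 ≈ 55.38 years.
55/55.38 ≈ 0.99 doublings → ratio ≈ 2^0.99 ≈ 2.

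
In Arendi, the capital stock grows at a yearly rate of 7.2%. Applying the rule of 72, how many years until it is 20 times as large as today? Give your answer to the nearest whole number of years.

At 7.2% it doubles every 72/7.2 ≈ 10.00 years.
20× is log₂ 20 ≈ 4.32 doublings, so ≈ 4.32 × 10.00 = 43 years.

≈ 43 years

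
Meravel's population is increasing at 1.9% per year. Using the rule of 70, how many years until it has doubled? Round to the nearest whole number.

At 1.9%, doubling takes about 70/1.9 = 36.84 years.

around 37 years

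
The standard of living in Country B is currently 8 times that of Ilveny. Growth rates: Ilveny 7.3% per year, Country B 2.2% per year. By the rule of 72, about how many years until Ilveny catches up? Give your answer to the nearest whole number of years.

≈ 42 years

The growth-rate gap is 7.3% − 2.2% = 5.1 percentage points.
So the ratio between them halves every 72/5.1 ≈ 14.12 years.
An 8 times gap closes after 3 halvings: 3 × 14.12 ≈ 42 years.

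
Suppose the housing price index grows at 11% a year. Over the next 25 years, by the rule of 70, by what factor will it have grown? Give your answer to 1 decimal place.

Doubles every ≈ 6.36 years (70/11).
25 years is 3.93 doublings; 2^3.93 ≈ 15.2×.

roughly 15.2 times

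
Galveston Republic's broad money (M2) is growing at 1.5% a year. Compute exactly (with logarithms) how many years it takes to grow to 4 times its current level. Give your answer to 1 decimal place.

93.1 years

t = ln(4) / ln(1 + 0.015) = 1.3863 / 0.014889 ≈ 93.11.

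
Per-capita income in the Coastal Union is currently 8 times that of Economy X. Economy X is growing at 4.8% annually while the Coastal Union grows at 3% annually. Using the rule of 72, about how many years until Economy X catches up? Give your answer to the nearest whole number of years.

The growth-rate gap is 4.8% − 3% = 1.8 percentage points.
So the ratio between them halves every 72/1.8 ≈ 40.00 years.
An 8 times gap closes after 3 halvings: 3 × 40.00 ≈ 120 years.

approximately 120 years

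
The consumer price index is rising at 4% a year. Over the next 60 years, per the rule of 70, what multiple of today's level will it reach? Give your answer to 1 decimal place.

Doubles every ≈ 17.50 years (70/4).
60 years is 3.43 doublings; 2^3.43 ≈ 10.8×.

10.8 times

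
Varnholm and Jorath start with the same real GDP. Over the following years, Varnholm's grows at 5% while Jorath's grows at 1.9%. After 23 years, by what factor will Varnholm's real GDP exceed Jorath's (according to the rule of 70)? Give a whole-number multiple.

Rate gap = 5% − 1.9% = 3.1 points.
The ratio doubles every 70/3.1 ≈ 22.58 years.
23/22.58 ≈ 1.02 doublings → ratio ≈ 2^1.02 ≈ 2.

approximately 2 times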